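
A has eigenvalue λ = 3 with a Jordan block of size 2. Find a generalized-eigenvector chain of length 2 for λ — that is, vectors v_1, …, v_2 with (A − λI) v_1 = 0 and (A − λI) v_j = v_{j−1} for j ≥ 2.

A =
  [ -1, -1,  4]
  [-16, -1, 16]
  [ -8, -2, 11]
A Jordan chain for λ = 3 of length 2:
v_1 = (-4, -16, -8)ᵀ
v_2 = (1, 0, 0)ᵀ

Let N = A − (3)·I. We want v_2 with N^2 v_2 = 0 but N^1 v_2 ≠ 0; then v_{j-1} := N · v_j for j = 2, …, 2.

Pick v_2 = (1, 0, 0)ᵀ.
Then v_1 = N · v_2 = (-4, -16, -8)ᵀ.

Sanity check: (A − (3)·I) v_1 = (0, 0, 0)ᵀ = 0. ✓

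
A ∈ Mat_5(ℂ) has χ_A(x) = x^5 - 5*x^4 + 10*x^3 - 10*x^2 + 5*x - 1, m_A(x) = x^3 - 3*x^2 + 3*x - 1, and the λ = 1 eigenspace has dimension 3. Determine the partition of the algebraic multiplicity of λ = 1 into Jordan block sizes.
Block sizes for λ = 1: [3, 1, 1]

Step 1 — from the characteristic polynomial, algebraic multiplicity of λ = 1 is 5. From dim ker(A − (1)·I) = 3, there are exactly 3 Jordan blocks for λ = 1.
Step 2 — from the minimal polynomial, the factor (x − 1)^3 tells us the largest block for λ = 1 has size 3.
Step 3 — with total size 5, 3 blocks, and largest block 3, the block sizes (in nonincreasing order) are [3, 1, 1].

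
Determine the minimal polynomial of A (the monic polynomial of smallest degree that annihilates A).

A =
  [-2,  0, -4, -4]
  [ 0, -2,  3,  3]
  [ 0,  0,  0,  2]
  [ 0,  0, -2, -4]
x^2 + 4*x + 4

The characteristic polynomial is χ_A(x) = (x + 2)^4, so the eigenvalues are known. The minimal polynomial is
  m_A(x) = Π_λ (x − λ)^{k_λ}
where k_λ is the size of the *largest* Jordan block for λ (equivalently, the smallest k with (A − λI)^k v = 0 for every generalised eigenvector v of λ).

  λ = -2: largest Jordan block has size 2, contributing (x + 2)^2

So m_A(x) = (x + 2)^2 = x^2 + 4*x + 4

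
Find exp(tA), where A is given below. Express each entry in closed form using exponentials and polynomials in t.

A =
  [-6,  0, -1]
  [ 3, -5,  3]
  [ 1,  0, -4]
e^{tA} =
  [-t*exp(-5*t) + exp(-5*t), 0, -t*exp(-5*t)]
  [3*t*exp(-5*t), exp(-5*t), 3*t*exp(-5*t)]
  [t*exp(-5*t), 0, t*exp(-5*t) + exp(-5*t)]

Strategy: write A = P · J · P⁻¹ where J is a Jordan canonical form, so e^{tA} = P · e^{tJ} · P⁻¹, and e^{tJ} can be computed block-by-block.

A has Jordan form
J =
  [-5,  1,  0]
  [ 0, -5,  0]
  [ 0,  0, -5]
(up to reordering of blocks).

Per-block formulas:
  For a 1×1 block at λ = -5: exp(t · [-5]) = [e^(-5t)].
  For a 2×2 Jordan block J_2(-5): exp(t · J_2(-5)) = e^(-5t)·(I + t·N), where N is the 2×2 nilpotent shift.

After assembling e^{tJ} and conjugating by P, we get:

e^{tA} =
  [-t*exp(-5*t) + exp(-5*t), 0, -t*exp(-5*t)]
  [3*t*exp(-5*t), exp(-5*t), 3*t*exp(-5*t)]
  [t*exp(-5*t), 0, t*exp(-5*t) + exp(-5*t)]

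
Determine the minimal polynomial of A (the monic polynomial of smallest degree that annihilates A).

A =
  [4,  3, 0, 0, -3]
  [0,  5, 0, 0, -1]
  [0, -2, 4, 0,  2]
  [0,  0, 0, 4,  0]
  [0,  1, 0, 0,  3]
x^2 - 8*x + 16

The characteristic polynomial is χ_A(x) = (x - 4)^5, so the eigenvalues are known. The minimal polynomial is
  m_A(x) = Π_λ (x − λ)^{k_λ}
where k_λ is the size of the *largest* Jordan block for λ (equivalently, the smallest k with (A − λI)^k v = 0 for every generalised eigenvector v of λ).

  λ = 4: largest Jordan block has size 2, contributing (x − 4)^2

So m_A(x) = (x - 4)^2 = x^2 - 8*x + 16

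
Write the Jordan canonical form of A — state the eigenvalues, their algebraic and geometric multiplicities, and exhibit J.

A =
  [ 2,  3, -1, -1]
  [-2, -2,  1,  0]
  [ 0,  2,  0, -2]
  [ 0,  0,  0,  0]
J_3(0) ⊕ J_1(0)

The characteristic polynomial is
  det(x·I − A) = x^4

Eigenvalues and multiplicities (the geometric multiplicity of λ is n − rank(A − λI), which equals the number of Jordan blocks for λ):
  λ = 0: algebraic multiplicity = 4, geometric multiplicity = 2

Determining the block sizes for each eigenvalue:
  λ = 0: with am = 4 and gm = 2, the partition is not yet determined (e.g. several partitions of 4 into 2 parts exist). Let N = A − (0)·I. Computing rank(N^1) = 2, rank(N^2) = 1, rank(N^3) = 0; the number of blocks of size ≥ j is rank(N^{j−1}) − rank(N^j), giving [2, 1, 1]. So we have 1 block(s) of size 3, 1 block(s) of size 1 → block sizes [3, 1]

Assembling the blocks gives a Jordan form
J =
  [0, 1, 0, 0]
  [0, 0, 1, 0]
  [0, 0, 0, 0]
  [0, 0, 0, 0]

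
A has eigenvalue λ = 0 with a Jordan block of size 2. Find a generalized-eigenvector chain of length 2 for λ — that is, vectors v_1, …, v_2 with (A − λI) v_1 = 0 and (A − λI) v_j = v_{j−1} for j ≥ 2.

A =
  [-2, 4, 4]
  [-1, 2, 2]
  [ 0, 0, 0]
A Jordan chain for λ = 0 of length 2:
v_1 = (-2, -1, 0)ᵀ
v_2 = (1, 0, 0)ᵀ

Let N = A − (0)·I. We want v_2 with N^2 v_2 = 0 but N^1 v_2 ≠ 0; then v_{j-1} := N · v_j for j = 2, …, 2.

Pick v_2 = (1, 0, 0)ᵀ.
Then v_1 = N · v_2 = (-2, -1, 0)ᵀ.

Sanity check: (A − (0)·I) v_1 = (0, 0, 0)ᵀ = 0. ✓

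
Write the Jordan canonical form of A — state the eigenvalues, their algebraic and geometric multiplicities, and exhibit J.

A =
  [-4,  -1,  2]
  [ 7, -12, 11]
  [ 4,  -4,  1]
J_3(-5)

The characteristic polynomial is
  det(x·I − A) = x^3 + 15*x^2 + 75*x + 125 = (x + 5)^3

Eigenvalues and multiplicities (the geometric multiplicity of λ is n − rank(A − λI), which equals the number of Jordan blocks for λ):
  λ = -5: algebraic multiplicity = 3, geometric multiplicity = 1

Determining the block sizes for each eigenvalue:
  λ = -5: one block (gm = 1), so the single block has size am = 3 → block sizes [3]

Assembling the blocks gives a Jordan form
J =
  [-5,  1,  0]
  [ 0, -5,  1]
  [ 0,  0, -5]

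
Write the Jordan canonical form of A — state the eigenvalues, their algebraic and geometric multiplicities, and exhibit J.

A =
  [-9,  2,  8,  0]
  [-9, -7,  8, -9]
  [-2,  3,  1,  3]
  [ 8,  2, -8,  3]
J_3(-3) ⊕ J_1(-3)

The characteristic polynomial is
  det(x·I − A) = x^4 + 12*x^3 + 54*x^2 + 108*x + 81 = (x + 3)^4

Eigenvalues and multiplicities (the geometric multiplicity of λ is n − rank(A − λI), which equals the number of Jordan blocks for λ):
  λ = -3: algebraic multiplicity = 4, geometric multiplicity = 2

Determining the block sizes for each eigenvalue:
  λ = -3: with am = 4 and gm = 2, the partition is not yet determined (e.g. several partitions of 4 into 2 parts exist). Let N = A − (-3)·I. Computing rank(N^1) = 2, rank(N^2) = 1, rank(N^3) = 0; the number of blocks of size ≥ j is rank(N^{j−1}) − rank(N^j), giving [2, 1, 1]. So we have 1 block(s) of size 3, 1 block(s) of size 1 → block sizes [3, 1]

Assembling the blocks gives a Jordan form
J =
  [-3,  1,  0,  0]
  [ 0, -3,  1,  0]
  [ 0,  0, -3,  0]
  [ 0,  0,  0, -3]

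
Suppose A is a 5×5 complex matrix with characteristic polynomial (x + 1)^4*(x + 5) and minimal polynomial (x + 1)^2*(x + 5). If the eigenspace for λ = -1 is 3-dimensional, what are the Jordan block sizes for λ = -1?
Block sizes for λ = -1: [2, 1, 1]

Step 1 — from the characteristic polynomial, algebraic multiplicity of λ = -1 is 4. From dim ker(A − (-1)·I) = 3, there are exactly 3 Jordan blocks for λ = -1.
Step 2 — from the minimal polynomial, the factor (x + 1)^2 tells us the largest block for λ = -1 has size 2.
Step 3 — with total size 4, 3 blocks, and largest block 2, the block sizes (in nonincreasing order) are [2, 1, 1].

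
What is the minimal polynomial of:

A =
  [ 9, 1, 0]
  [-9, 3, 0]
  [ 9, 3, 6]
x^2 - 12*x + 36

The characteristic polynomial is χ_A(x) = (x - 6)^3, so the eigenvalues are known. The minimal polynomial is
  m_A(x) = Π_λ (x − λ)^{k_λ}
where k_λ is the size of the *largest* Jordan block for λ (equivalently, the smallest k with (A − λI)^k v = 0 for every generalised eigenvector v of λ).

  λ = 6: largest Jordan block has size 2, contributing (x − 6)^2

So m_A(x) = (x - 6)^2 = x^2 - 12*x + 36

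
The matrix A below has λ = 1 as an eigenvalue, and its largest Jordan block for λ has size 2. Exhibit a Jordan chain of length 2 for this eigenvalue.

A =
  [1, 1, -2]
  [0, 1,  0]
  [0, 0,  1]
A Jordan chain for λ = 1 of length 2:
v_1 = (1, 0, 0)ᵀ
v_2 = (0, 1, 0)ᵀ

Let N = A − (1)·I. We want v_2 with N^2 v_2 = 0 but N^1 v_2 ≠ 0; then v_{j-1} := N · v_j for j = 2, …, 2.

Pick v_2 = (0, 1, 0)ᵀ.
Then v_1 = N · v_2 = (1, 0, 0)ᵀ.

Sanity check: (A − (1)·I) v_1 = (0, 0, 0)ᵀ = 0. ✓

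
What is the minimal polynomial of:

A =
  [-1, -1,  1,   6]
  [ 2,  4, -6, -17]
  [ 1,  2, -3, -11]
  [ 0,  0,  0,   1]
x^4 - x^3

The characteristic polynomial is χ_A(x) = x^3*(x - 1), so the eigenvalues are known. The minimal polynomial is
  m_A(x) = Π_λ (x − λ)^{k_λ}
where k_λ is the size of the *largest* Jordan block for λ (equivalently, the smallest k with (A − λI)^k v = 0 for every generalised eigenvector v of λ).

  λ = 0: largest Jordan block has size 3, contributing (x − 0)^3
  λ = 1: largest Jordan block has size 1, contributing (x − 1)

So m_A(x) = x^3*(x - 1) = x^4 - x^3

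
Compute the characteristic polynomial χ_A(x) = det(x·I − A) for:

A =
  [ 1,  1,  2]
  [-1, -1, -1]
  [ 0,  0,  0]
x^3

Expanding det(x·I − A) (e.g. by cofactor expansion or by noting that A is similar to its Jordan form J, which has the same characteristic polynomial as A) gives
  χ_A(x) = x^3
which factors as x^3. The eigenvalues (with algebraic multiplicities) are λ = 0 with multiplicity 3.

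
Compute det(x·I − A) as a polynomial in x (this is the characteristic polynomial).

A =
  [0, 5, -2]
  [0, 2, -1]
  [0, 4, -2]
x^3

Expanding det(x·I − A) (e.g. by cofactor expansion or by noting that A is similar to its Jordan form J, which has the same characteristic polynomial as A) gives
  χ_A(x) = x^3
which factors as x^3. The eigenvalues (with algebraic multiplicities) are λ = 0 with multiplicity 3.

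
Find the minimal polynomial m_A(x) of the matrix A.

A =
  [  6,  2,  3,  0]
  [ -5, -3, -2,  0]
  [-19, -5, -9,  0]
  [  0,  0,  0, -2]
x^3 + 6*x^2 + 12*x + 8

The characteristic polynomial is χ_A(x) = (x + 2)^4, so the eigenvalues are known. The minimal polynomial is
  m_A(x) = Π_λ (x − λ)^{k_λ}
where k_λ is the size of the *largest* Jordan block for λ (equivalently, the smallest k with (A − λI)^k v = 0 for every generalised eigenvector v of λ).

  λ = -2: largest Jordan block has size 3, contributing (x + 2)^3

So m_A(x) = (x + 2)^3 = x^3 + 6*x^2 + 12*x + 8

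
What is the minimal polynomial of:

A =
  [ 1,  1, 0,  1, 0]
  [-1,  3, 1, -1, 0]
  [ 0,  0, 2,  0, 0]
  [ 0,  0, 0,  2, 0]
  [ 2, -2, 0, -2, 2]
x^3 - 6*x^2 + 12*x - 8

The characteristic polynomial is χ_A(x) = (x - 2)^5, so the eigenvalues are known. The minimal polynomial is
  m_A(x) = Π_λ (x − λ)^{k_λ}
where k_λ is the size of the *largest* Jordan block for λ (equivalently, the smallest k with (A − λI)^k v = 0 for every generalised eigenvector v of λ).

  λ = 2: largest Jordan block has size 3, contributing (x − 2)^3

So m_A(x) = (x - 2)^3 = x^3 - 6*x^2 + 12*x - 8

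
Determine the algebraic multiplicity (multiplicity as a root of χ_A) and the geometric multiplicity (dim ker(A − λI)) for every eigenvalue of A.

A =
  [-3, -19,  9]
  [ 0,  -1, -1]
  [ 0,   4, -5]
λ = -3: alg = 3, geom = 1

Step 1 — factor the characteristic polynomial to read off the algebraic multiplicities:
  χ_A(x) = (x + 3)^3

Step 2 — compute geometric multiplicities via the rank-nullity identity g(λ) = n − rank(A − λI):
  rank(A − (-3)·I) = 2, so dim ker(A − (-3)·I) = n − 2 = 1

Summary:
  λ = -3: algebraic multiplicity = 3, geometric multiplicity = 1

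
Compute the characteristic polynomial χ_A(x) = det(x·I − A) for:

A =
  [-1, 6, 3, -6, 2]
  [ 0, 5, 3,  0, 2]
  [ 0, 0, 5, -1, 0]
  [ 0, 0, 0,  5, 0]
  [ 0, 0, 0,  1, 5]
x^5 - 19*x^4 + 130*x^3 - 350*x^2 + 125*x + 625

Expanding det(x·I − A) (e.g. by cofactor expansion or by noting that A is similar to its Jordan form J, which has the same characteristic polynomial as A) gives
  χ_A(x) = x^5 - 19*x^4 + 130*x^3 - 350*x^2 + 125*x + 625
which factors as (x - 5)^4*(x + 1). The eigenvalues (with algebraic multiplicities) are λ = -1 with multiplicity 1, λ = 5 with multiplicity 4.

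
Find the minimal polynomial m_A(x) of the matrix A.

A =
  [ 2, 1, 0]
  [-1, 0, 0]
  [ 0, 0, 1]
x^2 - 2*x + 1

The characteristic polynomial is χ_A(x) = (x - 1)^3, so the eigenvalues are known. The minimal polynomial is
  m_A(x) = Π_λ (x − λ)^{k_λ}
where k_λ is the size of the *largest* Jordan block for λ (equivalently, the smallest k with (A − λI)^k v = 0 for every generalised eigenvector v of λ).

  λ = 1: largest Jordan block has size 2, contributing (x − 1)^2

So m_A(x) = (x - 1)^2 = x^2 - 2*x + 1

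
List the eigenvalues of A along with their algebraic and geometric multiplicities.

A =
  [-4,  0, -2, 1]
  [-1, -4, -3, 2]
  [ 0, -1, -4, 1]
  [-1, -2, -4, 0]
λ = -3: alg = 4, geom = 2

Step 1 — factor the characteristic polynomial to read off the algebraic multiplicities:
  χ_A(x) = (x + 3)^4

Step 2 — compute geometric multiplicities via the rank-nullity identity g(λ) = n − rank(A − λI):
  rank(A − (-3)·I) = 2, so dim ker(A − (-3)·I) = n − 2 = 2

Summary:
  λ = -3: algebraic multiplicity = 4, geometric multiplicity = 2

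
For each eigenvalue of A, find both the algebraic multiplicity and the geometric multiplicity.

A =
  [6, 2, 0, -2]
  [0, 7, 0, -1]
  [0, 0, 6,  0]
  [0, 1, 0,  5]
λ = 6: alg = 4, geom = 3

Step 1 — factor the characteristic polynomial to read off the algebraic multiplicities:
  χ_A(x) = (x - 6)^4

Step 2 — compute geometric multiplicities via the rank-nullity identity g(λ) = n − rank(A − λI):
  rank(A − (6)·I) = 1, so dim ker(A − (6)·I) = n − 1 = 3

Summary:
  λ = 6: algebraic multiplicity = 4, geometric multiplicity = 3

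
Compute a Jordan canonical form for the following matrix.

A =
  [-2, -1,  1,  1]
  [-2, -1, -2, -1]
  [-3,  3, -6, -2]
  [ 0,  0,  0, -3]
J_2(-3) ⊕ J_2(-3)

The characteristic polynomial is
  det(x·I − A) = x^4 + 12*x^3 + 54*x^2 + 108*x + 81 = (x + 3)^4

Eigenvalues and multiplicities (the geometric multiplicity of λ is n − rank(A − λI), which equals the number of Jordan blocks for λ):
  λ = -3: algebraic multiplicity = 4, geometric multiplicity = 2

Determining the block sizes for each eigenvalue:
  λ = -3: with am = 4 and gm = 2, the partition is not yet determined (e.g. several partitions of 4 into 2 parts exist). Let N = A − (-3)·I. Computing rank(N^1) = 2, rank(N^2) = 0; the number of blocks of size ≥ j is rank(N^{j−1}) − rank(N^j), giving [2, 2]. So we have 2 block(s) of size 2 → block sizes [2, 2]

Assembling the blocks gives a Jordan form
J =
  [-3,  1,  0,  0]
  [ 0, -3,  0,  0]
  [ 0,  0, -3,  1]
  [ 0,  0,  0, -3]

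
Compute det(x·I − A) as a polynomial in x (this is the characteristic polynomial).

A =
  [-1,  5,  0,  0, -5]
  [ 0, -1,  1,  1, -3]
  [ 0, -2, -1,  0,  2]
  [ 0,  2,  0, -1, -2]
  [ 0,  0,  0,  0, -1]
x^5 + 5*x^4 + 10*x^3 + 10*x^2 + 5*x + 1

Expanding det(x·I − A) (e.g. by cofactor expansion or by noting that A is similar to its Jordan form J, which has the same characteristic polynomial as A) gives
  χ_A(x) = x^5 + 5*x^4 + 10*x^3 + 10*x^2 + 5*x + 1
which factors as (x + 1)^5. The eigenvalues (with algebraic multiplicities) are λ = -1 with multiplicity 5.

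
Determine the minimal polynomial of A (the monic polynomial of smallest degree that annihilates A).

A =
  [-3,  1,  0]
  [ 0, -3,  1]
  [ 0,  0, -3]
x^3 + 9*x^2 + 27*x + 27

The characteristic polynomial is χ_A(x) = (x + 3)^3, so the eigenvalues are known. The minimal polynomial is
  m_A(x) = Π_λ (x − λ)^{k_λ}
where k_λ is the size of the *largest* Jordan block for λ (equivalently, the smallest k with (A − λI)^k v = 0 for every generalised eigenvector v of λ).

  λ = -3: largest Jordan block has size 3, contributing (x + 3)^3

So m_A(x) = (x + 3)^3 = x^3 + 9*x^2 + 27*x + 27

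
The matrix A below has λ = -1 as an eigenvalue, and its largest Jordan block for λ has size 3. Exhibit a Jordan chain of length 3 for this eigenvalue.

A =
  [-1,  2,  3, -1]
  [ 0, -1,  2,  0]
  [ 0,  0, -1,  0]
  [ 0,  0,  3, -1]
A Jordan chain for λ = -1 of length 3:
v_1 = (1, 0, 0, 0)ᵀ
v_2 = (3, 2, 0, 3)ᵀ
v_3 = (0, 0, 1, 0)ᵀ

Let N = A − (-1)·I. We want v_3 with N^3 v_3 = 0 but N^2 v_3 ≠ 0; then v_{j-1} := N · v_j for j = 3, …, 2.

Pick v_3 = (0, 0, 1, 0)ᵀ.
Then v_2 = N · v_3 = (3, 2, 0, 3)ᵀ.
Then v_1 = N · v_2 = (1, 0, 0, 0)ᵀ.

Sanity check: (A − (-1)·I) v_1 = (0, 0, 0, 0)ᵀ = 0. ✓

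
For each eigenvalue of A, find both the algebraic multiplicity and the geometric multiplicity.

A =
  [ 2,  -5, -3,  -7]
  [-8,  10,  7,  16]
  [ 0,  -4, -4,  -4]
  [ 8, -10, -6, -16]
λ = -2: alg = 4, geom = 2

Step 1 — factor the characteristic polynomial to read off the algebraic multiplicities:
  χ_A(x) = (x + 2)^4

Step 2 — compute geometric multiplicities via the rank-nullity identity g(λ) = n − rank(A − λI):
  rank(A − (-2)·I) = 2, so dim ker(A − (-2)·I) = n − 2 = 2

Summary:
  λ = -2: algebraic multiplicity = 4, geometric multiplicity = 2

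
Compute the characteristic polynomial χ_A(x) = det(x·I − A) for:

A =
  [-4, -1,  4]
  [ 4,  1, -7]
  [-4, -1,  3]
x^3

Expanding det(x·I − A) (e.g. by cofactor expansion or by noting that A is similar to its Jordan form J, which has the same characteristic polynomial as A) gives
  χ_A(x) = x^3
which factors as x^3. The eigenvalues (with algebraic multiplicities) are λ = 0 with multiplicity 3.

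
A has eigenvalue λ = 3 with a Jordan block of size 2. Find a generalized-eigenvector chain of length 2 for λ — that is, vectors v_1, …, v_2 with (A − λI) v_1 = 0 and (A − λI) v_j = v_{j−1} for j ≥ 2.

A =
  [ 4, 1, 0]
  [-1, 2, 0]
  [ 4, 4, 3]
A Jordan chain for λ = 3 of length 2:
v_1 = (1, -1, 4)ᵀ
v_2 = (1, 0, 0)ᵀ

Let N = A − (3)·I. We want v_2 with N^2 v_2 = 0 but N^1 v_2 ≠ 0; then v_{j-1} := N · v_j for j = 2, …, 2.

Pick v_2 = (1, 0, 0)ᵀ.
Then v_1 = N · v_2 = (1, -1, 4)ᵀ.

Sanity check: (A − (3)·I) v_1 = (0, 0, 0)ᵀ = 0. ✓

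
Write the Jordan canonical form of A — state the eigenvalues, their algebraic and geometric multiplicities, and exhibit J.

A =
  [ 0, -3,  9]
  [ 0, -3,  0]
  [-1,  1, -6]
J_2(-3) ⊕ J_1(-3)

The characteristic polynomial is
  det(x·I − A) = x^3 + 9*x^2 + 27*x + 27 = (x + 3)^3

Eigenvalues and multiplicities (the geometric multiplicity of λ is n − rank(A − λI), which equals the number of Jordan blocks for λ):
  λ = -3: algebraic multiplicity = 3, geometric multiplicity = 2

Determining the block sizes for each eigenvalue:
  λ = -3: 2 blocks summing to 3 forces exactly one block of size 2 and the rest size 1 → block sizes [2, 1]

Assembling the blocks gives a Jordan form
J =
  [-3,  1,  0]
  [ 0, -3,  0]
  [ 0,  0, -3]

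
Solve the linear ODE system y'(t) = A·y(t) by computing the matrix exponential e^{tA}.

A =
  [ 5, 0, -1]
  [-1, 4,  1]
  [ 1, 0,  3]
e^{tA} =
  [t*exp(4*t) + exp(4*t), 0, -t*exp(4*t)]
  [-t*exp(4*t), exp(4*t), t*exp(4*t)]
  [t*exp(4*t), 0, -t*exp(4*t) + exp(4*t)]

Strategy: write A = P · J · P⁻¹ where J is a Jordan canonical form, so e^{tA} = P · e^{tJ} · P⁻¹, and e^{tJ} can be computed block-by-block.

A has Jordan form
J =
  [4, 1, 0]
  [0, 4, 0]
  [0, 0, 4]
(up to reordering of blocks).

Per-block formulas:
  For a 1×1 block at λ = 4: exp(t · [4]) = [e^(4t)].
  For a 2×2 Jordan block J_2(4): exp(t · J_2(4)) = e^(4t)·(I + t·N), where N is the 2×2 nilpotent shift.

After assembling e^{tJ} and conjugating by P, we get:

e^{tA} =
  [t*exp(4*t) + exp(4*t), 0, -t*exp(4*t)]
  [-t*exp(4*t), exp(4*t), t*exp(4*t)]
  [t*exp(4*t), 0, -t*exp(4*t) + exp(4*t)]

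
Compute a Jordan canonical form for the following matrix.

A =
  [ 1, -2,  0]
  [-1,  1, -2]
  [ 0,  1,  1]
J_3(1)

The characteristic polynomial is
  det(x·I − A) = x^3 - 3*x^2 + 3*x - 1 = (x - 1)^3

Eigenvalues and multiplicities (the geometric multiplicity of λ is n − rank(A − λI), which equals the number of Jordan blocks for λ):
  λ = 1: algebraic multiplicity = 3, geometric multiplicity = 1

Determining the block sizes for each eigenvalue:
  λ = 1: one block (gm = 1), so the single block has size am = 3 → block sizes [3]

Assembling the blocks gives a Jordan form
J =
  [1, 1, 0]
  [0, 1, 1]
  [0, 0, 1]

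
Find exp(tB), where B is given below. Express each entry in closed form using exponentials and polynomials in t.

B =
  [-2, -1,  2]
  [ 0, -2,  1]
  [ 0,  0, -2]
e^{tB} =
  [exp(-2*t), -t*exp(-2*t), -t^2*exp(-2*t)/2 + 2*t*exp(-2*t)]
  [0, exp(-2*t), t*exp(-2*t)]
  [0, 0, exp(-2*t)]

Strategy: write B = P · J · P⁻¹ where J is a Jordan canonical form, so e^{tB} = P · e^{tJ} · P⁻¹, and e^{tJ} can be computed block-by-block.

B has Jordan form
J =
  [-2,  1,  0]
  [ 0, -2,  1]
  [ 0,  0, -2]
(up to reordering of blocks).

Per-block formulas:
  For a 3×3 Jordan block J_3(-2): exp(t · J_3(-2)) = e^(-2t)·(I + t·N + (t^2/2)·N^2), where N is the 3×3 nilpotent shift.

After assembling e^{tJ} and conjugating by P, we get:

e^{tB} =
  [exp(-2*t), -t*exp(-2*t), -t^2*exp(-2*t)/2 + 2*t*exp(-2*t)]
  [0, exp(-2*t), t*exp(-2*t)]
  [0, 0, exp(-2*t)]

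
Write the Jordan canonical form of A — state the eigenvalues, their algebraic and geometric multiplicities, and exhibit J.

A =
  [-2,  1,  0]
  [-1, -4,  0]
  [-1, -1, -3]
J_2(-3) ⊕ J_1(-3)

The characteristic polynomial is
  det(x·I − A) = x^3 + 9*x^2 + 27*x + 27 = (x + 3)^3

Eigenvalues and multiplicities (the geometric multiplicity of λ is n − rank(A − λI), which equals the number of Jordan blocks for λ):
  λ = -3: algebraic multiplicity = 3, geometric multiplicity = 2

Determining the block sizes for each eigenvalue:
  λ = -3: 2 blocks summing to 3 forces exactly one block of size 2 and the rest size 1 → block sizes [2, 1]

Assembling the blocks gives a Jordan form
J =
  [-3,  1,  0]
  [ 0, -3,  0]
  [ 0,  0, -3]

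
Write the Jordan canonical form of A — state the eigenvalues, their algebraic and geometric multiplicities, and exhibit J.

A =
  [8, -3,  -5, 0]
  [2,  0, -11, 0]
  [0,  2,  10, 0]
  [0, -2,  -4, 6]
J_3(6) ⊕ J_1(6)

The characteristic polynomial is
  det(x·I − A) = x^4 - 24*x^3 + 216*x^2 - 864*x + 1296 = (x - 6)^4

Eigenvalues and multiplicities (the geometric multiplicity of λ is n − rank(A − λI), which equals the number of Jordan blocks for λ):
  λ = 6: algebraic multiplicity = 4, geometric multiplicity = 2

Determining the block sizes for each eigenvalue:
  λ = 6: with am = 4 and gm = 2, the partition is not yet determined (e.g. several partitions of 4 into 2 parts exist). Let N = A − (6)·I. Computing rank(N^1) = 2, rank(N^2) = 1, rank(N^3) = 0; the number of blocks of size ≥ j is rank(N^{j−1}) − rank(N^j), giving [2, 1, 1]. So we have 1 block(s) of size 3, 1 block(s) of size 1 → block sizes [3, 1]

Assembling the blocks gives a Jordan form
J =
  [6, 1, 0, 0]
  [0, 6, 1, 0]
  [0, 0, 6, 0]
  [0, 0, 0, 6]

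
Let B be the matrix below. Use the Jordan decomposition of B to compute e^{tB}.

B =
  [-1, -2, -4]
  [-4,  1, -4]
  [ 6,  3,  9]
e^{tB} =
  [-4*t*exp(3*t) + exp(3*t), -2*t*exp(3*t), -4*t*exp(3*t)]
  [-4*t*exp(3*t), -2*t*exp(3*t) + exp(3*t), -4*t*exp(3*t)]
  [6*t*exp(3*t), 3*t*exp(3*t), 6*t*exp(3*t) + exp(3*t)]

Strategy: write B = P · J · P⁻¹ where J is a Jordan canonical form, so e^{tB} = P · e^{tJ} · P⁻¹, and e^{tJ} can be computed block-by-block.

B has Jordan form
J =
  [3, 1, 0]
  [0, 3, 0]
  [0, 0, 3]
(up to reordering of blocks).

Per-block formulas:
  For a 1×1 block at λ = 3: exp(t · [3]) = [e^(3t)].
  For a 2×2 Jordan block J_2(3): exp(t · J_2(3)) = e^(3t)·(I + t·N), where N is the 2×2 nilpotent shift.

After assembling e^{tJ} and conjugating by P, we get:

e^{tB} =
  [-4*t*exp(3*t) + exp(3*t), -2*t*exp(3*t), -4*t*exp(3*t)]
  [-4*t*exp(3*t), -2*t*exp(3*t) + exp(3*t), -4*t*exp(3*t)]
  [6*t*exp(3*t), 3*t*exp(3*t), 6*t*exp(3*t) + exp(3*t)]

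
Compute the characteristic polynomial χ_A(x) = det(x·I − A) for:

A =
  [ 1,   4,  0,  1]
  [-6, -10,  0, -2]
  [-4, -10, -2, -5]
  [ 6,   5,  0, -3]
x^4 + 14*x^3 + 69*x^2 + 140*x + 100

Expanding det(x·I − A) (e.g. by cofactor expansion or by noting that A is similar to its Jordan form J, which has the same characteristic polynomial as A) gives
  χ_A(x) = x^4 + 14*x^3 + 69*x^2 + 140*x + 100
which factors as (x + 2)^2*(x + 5)^2. The eigenvalues (with algebraic multiplicities) are λ = -5 with multiplicity 2, λ = -2 with multiplicity 2.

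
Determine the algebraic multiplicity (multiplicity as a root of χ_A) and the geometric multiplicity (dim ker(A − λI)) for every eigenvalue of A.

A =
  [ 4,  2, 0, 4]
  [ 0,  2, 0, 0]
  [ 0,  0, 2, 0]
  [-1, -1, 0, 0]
λ = 2: alg = 4, geom = 3

Step 1 — factor the characteristic polynomial to read off the algebraic multiplicities:
  χ_A(x) = (x - 2)^4

Step 2 — compute geometric multiplicities via the rank-nullity identity g(λ) = n − rank(A − λI):
  rank(A − (2)·I) = 1, so dim ker(A − (2)·I) = n − 1 = 3

Summary:
  λ = 2: algebraic multiplicity = 4, geometric multiplicity = 3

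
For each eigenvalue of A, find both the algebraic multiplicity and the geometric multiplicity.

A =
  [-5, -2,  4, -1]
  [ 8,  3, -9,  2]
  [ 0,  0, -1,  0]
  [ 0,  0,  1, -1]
λ = -1: alg = 4, geom = 2

Step 1 — factor the characteristic polynomial to read off the algebraic multiplicities:
  χ_A(x) = (x + 1)^4

Step 2 — compute geometric multiplicities via the rank-nullity identity g(λ) = n − rank(A − λI):
  rank(A − (-1)·I) = 2, so dim ker(A − (-1)·I) = n − 2 = 2

Summary:
  λ = -1: algebraic multiplicity = 4, geometric multiplicity = 2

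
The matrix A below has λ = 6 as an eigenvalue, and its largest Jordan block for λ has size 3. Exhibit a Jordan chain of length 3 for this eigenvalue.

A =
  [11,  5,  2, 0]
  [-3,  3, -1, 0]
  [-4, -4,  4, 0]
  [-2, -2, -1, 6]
A Jordan chain for λ = 6 of length 3:
v_1 = (2, -2, 0, 0)ᵀ
v_2 = (5, -3, -4, -2)ᵀ
v_3 = (1, 0, 0, 0)ᵀ

Let N = A − (6)·I. We want v_3 with N^3 v_3 = 0 but N^2 v_3 ≠ 0; then v_{j-1} := N · v_j for j = 3, …, 2.

Pick v_3 = (1, 0, 0, 0)ᵀ.
Then v_2 = N · v_3 = (5, -3, -4, -2)ᵀ.
Then v_1 = N · v_2 = (2, -2, 0, 0)ᵀ.

Sanity check: (A − (6)·I) v_1 = (0, 0, 0, 0)ᵀ = 0. ✓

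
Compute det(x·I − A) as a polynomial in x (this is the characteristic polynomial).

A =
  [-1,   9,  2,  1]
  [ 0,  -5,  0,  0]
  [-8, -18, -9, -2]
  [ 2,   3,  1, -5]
x^4 + 20*x^3 + 150*x^2 + 500*x + 625

Expanding det(x·I − A) (e.g. by cofactor expansion or by noting that A is similar to its Jordan form J, which has the same characteristic polynomial as A) gives
  χ_A(x) = x^4 + 20*x^3 + 150*x^2 + 500*x + 625
which factors as (x + 5)^4. The eigenvalues (with algebraic multiplicities) are λ = -5 with multiplicity 4.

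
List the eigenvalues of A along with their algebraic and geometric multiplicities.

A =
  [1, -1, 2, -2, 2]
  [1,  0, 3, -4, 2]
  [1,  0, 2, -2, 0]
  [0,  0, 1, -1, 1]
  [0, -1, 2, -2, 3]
λ = 1: alg = 5, geom = 2

Step 1 — factor the characteristic polynomial to read off the algebraic multiplicities:
  χ_A(x) = (x - 1)^5

Step 2 — compute geometric multiplicities via the rank-nullity identity g(λ) = n − rank(A − λI):
  rank(A − (1)·I) = 3, so dim ker(A − (1)·I) = n − 3 = 2

Summary:
  λ = 1: algebraic multiplicity = 5, geometric multiplicity = 2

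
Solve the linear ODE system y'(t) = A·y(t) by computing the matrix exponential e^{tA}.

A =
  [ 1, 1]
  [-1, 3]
e^{tA} =
  [-t*exp(2*t) + exp(2*t), t*exp(2*t)]
  [-t*exp(2*t), t*exp(2*t) + exp(2*t)]

Strategy: write A = P · J · P⁻¹ where J is a Jordan canonical form, so e^{tA} = P · e^{tJ} · P⁻¹, and e^{tJ} can be computed block-by-block.

A has Jordan form
J =
  [2, 1]
  [0, 2]
(up to reordering of blocks).

Per-block formulas:
  For a 2×2 Jordan block J_2(2): exp(t · J_2(2)) = e^(2t)·(I + t·N), where N is the 2×2 nilpotent shift.

After assembling e^{tJ} and conjugating by P, we get:

e^{tA} =
  [-t*exp(2*t) + exp(2*t), t*exp(2*t)]
  [-t*exp(2*t), t*exp(2*t) + exp(2*t)]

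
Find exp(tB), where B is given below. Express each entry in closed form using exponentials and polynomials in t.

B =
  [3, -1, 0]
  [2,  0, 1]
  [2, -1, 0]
e^{tB} =
  [t^2*exp(t) + 2*t*exp(t) + exp(t), -t^2*exp(t)/2 - t*exp(t), -t^2*exp(t)/2]
  [2*t^2*exp(t) + 2*t*exp(t), -t^2*exp(t) - t*exp(t) + exp(t), -t^2*exp(t) + t*exp(t)]
  [2*t*exp(t), -t*exp(t), -t*exp(t) + exp(t)]

Strategy: write B = P · J · P⁻¹ where J is a Jordan canonical form, so e^{tB} = P · e^{tJ} · P⁻¹, and e^{tJ} can be computed block-by-block.

B has Jordan form
J =
  [1, 1, 0]
  [0, 1, 1]
  [0, 0, 1]
(up to reordering of blocks).

Per-block formulas:
  For a 3×3 Jordan block J_3(1): exp(t · J_3(1)) = e^(1t)·(I + t·N + (t^2/2)·N^2), where N is the 3×3 nilpotent shift.

After assembling e^{tJ} and conjugating by P, we get:

e^{tB} =
  [t^2*exp(t) + 2*t*exp(t) + exp(t), -t^2*exp(t)/2 - t*exp(t), -t^2*exp(t)/2]
  [2*t^2*exp(t) + 2*t*exp(t), -t^2*exp(t) - t*exp(t) + exp(t), -t^2*exp(t) + t*exp(t)]
  [2*t*exp(t), -t*exp(t), -t*exp(t) + exp(t)]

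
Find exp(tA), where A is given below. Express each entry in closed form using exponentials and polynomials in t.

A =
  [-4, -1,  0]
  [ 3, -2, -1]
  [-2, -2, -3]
e^{tA} =
  [-t^2*exp(-3*t) - t*exp(-3*t) + exp(-3*t), -t*exp(-3*t), t^2*exp(-3*t)/2]
  [t^2*exp(-3*t) + 3*t*exp(-3*t), t*exp(-3*t) + exp(-3*t), -t^2*exp(-3*t)/2 - t*exp(-3*t)]
  [-2*t^2*exp(-3*t) - 2*t*exp(-3*t), -2*t*exp(-3*t), t^2*exp(-3*t) + exp(-3*t)]

Strategy: write A = P · J · P⁻¹ where J is a Jordan canonical form, so e^{tA} = P · e^{tJ} · P⁻¹, and e^{tJ} can be computed block-by-block.

A has Jordan form
J =
  [-3,  1,  0]
  [ 0, -3,  1]
  [ 0,  0, -3]
(up to reordering of blocks).

Per-block formulas:
  For a 3×3 Jordan block J_3(-3): exp(t · J_3(-3)) = e^(-3t)·(I + t·N + (t^2/2)·N^2), where N is the 3×3 nilpotent shift.

After assembling e^{tJ} and conjugating by P, we get:

e^{tA} =
  [-t^2*exp(-3*t) - t*exp(-3*t) + exp(-3*t), -t*exp(-3*t), t^2*exp(-3*t)/2]
  [t^2*exp(-3*t) + 3*t*exp(-3*t), t*exp(-3*t) + exp(-3*t), -t^2*exp(-3*t)/2 - t*exp(-3*t)]
  [-2*t^2*exp(-3*t) - 2*t*exp(-3*t), -2*t*exp(-3*t), t^2*exp(-3*t) + exp(-3*t)]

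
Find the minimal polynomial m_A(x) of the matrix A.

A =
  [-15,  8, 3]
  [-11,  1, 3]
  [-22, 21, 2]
x^3 + 12*x^2 + 48*x + 64

The characteristic polynomial is χ_A(x) = (x + 4)^3, so the eigenvalues are known. The minimal polynomial is
  m_A(x) = Π_λ (x − λ)^{k_λ}
where k_λ is the size of the *largest* Jordan block for λ (equivalently, the smallest k with (A − λI)^k v = 0 for every generalised eigenvector v of λ).

  λ = -4: largest Jordan block has size 3, contributing (x + 4)^3

So m_A(x) = (x + 4)^3 = x^3 + 12*x^2 + 48*x + 64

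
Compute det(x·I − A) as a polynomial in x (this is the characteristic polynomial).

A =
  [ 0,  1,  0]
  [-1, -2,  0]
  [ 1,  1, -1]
x^3 + 3*x^2 + 3*x + 1

Expanding det(x·I − A) (e.g. by cofactor expansion or by noting that A is similar to its Jordan form J, which has the same characteristic polynomial as A) gives
  χ_A(x) = x^3 + 3*x^2 + 3*x + 1
which factors as (x + 1)^3. The eigenvalues (with algebraic multiplicities) are λ = -1 with multiplicity 3.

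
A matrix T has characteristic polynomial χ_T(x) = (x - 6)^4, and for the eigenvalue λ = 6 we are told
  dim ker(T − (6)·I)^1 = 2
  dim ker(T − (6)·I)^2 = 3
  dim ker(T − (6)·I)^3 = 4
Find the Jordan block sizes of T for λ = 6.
Block sizes for λ = 6: [3, 1]

From the dimensions of kernels of powers, the number of Jordan blocks of size at least j is d_j − d_{j−1} where d_j = dim ker(N^j) (with d_0 = 0). Computing the differences gives [2, 1, 1].
The number of blocks of size exactly k is (#blocks of size ≥ k) − (#blocks of size ≥ k + 1), so the partition is: 1 block(s) of size 1, 1 block(s) of size 3.
In nonincreasing order the block sizes are [3, 1].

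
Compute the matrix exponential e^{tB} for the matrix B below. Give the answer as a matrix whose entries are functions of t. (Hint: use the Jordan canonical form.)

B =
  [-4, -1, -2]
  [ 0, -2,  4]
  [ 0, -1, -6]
e^{tB} =
  [exp(-4*t), -t*exp(-4*t), -2*t*exp(-4*t)]
  [0, 2*t*exp(-4*t) + exp(-4*t), 4*t*exp(-4*t)]
  [0, -t*exp(-4*t), -2*t*exp(-4*t) + exp(-4*t)]

Strategy: write B = P · J · P⁻¹ where J is a Jordan canonical form, so e^{tB} = P · e^{tJ} · P⁻¹, and e^{tJ} can be computed block-by-block.

B has Jordan form
J =
  [-4,  1,  0]
  [ 0, -4,  0]
  [ 0,  0, -4]
(up to reordering of blocks).

Per-block formulas:
  For a 1×1 block at λ = -4: exp(t · [-4]) = [e^(-4t)].
  For a 2×2 Jordan block J_2(-4): exp(t · J_2(-4)) = e^(-4t)·(I + t·N), where N is the 2×2 nilpotent shift.

After assembling e^{tJ} and conjugating by P, we get:

e^{tB} =
  [exp(-4*t), -t*exp(-4*t), -2*t*exp(-4*t)]
  [0, 2*t*exp(-4*t) + exp(-4*t), 4*t*exp(-4*t)]
  [0, -t*exp(-4*t), -2*t*exp(-4*t) + exp(-4*t)]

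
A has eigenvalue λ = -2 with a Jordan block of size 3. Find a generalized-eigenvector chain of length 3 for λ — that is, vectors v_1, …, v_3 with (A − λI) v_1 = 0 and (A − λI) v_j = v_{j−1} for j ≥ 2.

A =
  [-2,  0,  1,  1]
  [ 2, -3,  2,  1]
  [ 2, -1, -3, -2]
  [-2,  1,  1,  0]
A Jordan chain for λ = -2 of length 3:
v_1 = (0, -1, -1, 1)ᵀ
v_2 = (1, 2, -1, 1)ᵀ
v_3 = (0, 0, 1, 0)ᵀ

Let N = A − (-2)·I. We want v_3 with N^3 v_3 = 0 but N^2 v_3 ≠ 0; then v_{j-1} := N · v_j for j = 3, …, 2.

Pick v_3 = (0, 0, 1, 0)ᵀ.
Then v_2 = N · v_3 = (1, 2, -1, 1)ᵀ.
Then v_1 = N · v_2 = (0, -1, -1, 1)ᵀ.

Sanity check: (A − (-2)·I) v_1 = (0, 0, 0, 0)ᵀ = 0. ✓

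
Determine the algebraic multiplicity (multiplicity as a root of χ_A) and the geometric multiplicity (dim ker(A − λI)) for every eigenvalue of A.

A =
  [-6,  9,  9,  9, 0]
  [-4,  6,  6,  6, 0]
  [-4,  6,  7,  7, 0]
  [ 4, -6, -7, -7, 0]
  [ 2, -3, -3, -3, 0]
λ = 0: alg = 5, geom = 3

Step 1 — factor the characteristic polynomial to read off the algebraic multiplicities:
  χ_A(x) = x^5

Step 2 — compute geometric multiplicities via the rank-nullity identity g(λ) = n − rank(A − λI):
  rank(A − (0)·I) = 2, so dim ker(A − (0)·I) = n − 2 = 3

Summary:
  λ = 0: algebraic multiplicity = 5, geometric multiplicity = 3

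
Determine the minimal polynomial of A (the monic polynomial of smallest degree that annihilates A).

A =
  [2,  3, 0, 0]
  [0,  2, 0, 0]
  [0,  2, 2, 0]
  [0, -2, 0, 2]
x^2 - 4*x + 4

The characteristic polynomial is χ_A(x) = (x - 2)^4, so the eigenvalues are known. The minimal polynomial is
  m_A(x) = Π_λ (x − λ)^{k_λ}
where k_λ is the size of the *largest* Jordan block for λ (equivalently, the smallest k with (A − λI)^k v = 0 for every generalised eigenvector v of λ).

  λ = 2: largest Jordan block has size 2, contributing (x − 2)^2

So m_A(x) = (x - 2)^2 = x^2 - 4*x + 4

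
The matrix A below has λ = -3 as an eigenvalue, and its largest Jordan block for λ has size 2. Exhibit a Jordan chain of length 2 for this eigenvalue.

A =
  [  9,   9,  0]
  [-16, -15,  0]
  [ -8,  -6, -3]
A Jordan chain for λ = -3 of length 2:
v_1 = (12, -16, -8)ᵀ
v_2 = (1, 0, 0)ᵀ

Let N = A − (-3)·I. We want v_2 with N^2 v_2 = 0 but N^1 v_2 ≠ 0; then v_{j-1} := N · v_j for j = 2, …, 2.

Pick v_2 = (1, 0, 0)ᵀ.
Then v_1 = N · v_2 = (12, -16, -8)ᵀ.

Sanity check: (A − (-3)·I) v_1 = (0, 0, 0)ᵀ = 0. ✓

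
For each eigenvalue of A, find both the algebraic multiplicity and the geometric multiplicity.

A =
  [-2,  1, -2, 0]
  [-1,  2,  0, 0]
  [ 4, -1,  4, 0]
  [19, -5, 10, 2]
λ = 1: alg = 2, geom = 1; λ = 2: alg = 2, geom = 2

Step 1 — factor the characteristic polynomial to read off the algebraic multiplicities:
  χ_A(x) = (x - 2)^2*(x - 1)^2

Step 2 — compute geometric multiplicities via the rank-nullity identity g(λ) = n − rank(A − λI):
  rank(A − (1)·I) = 3, so dim ker(A − (1)·I) = n − 3 = 1
  rank(A − (2)·I) = 2, so dim ker(A − (2)·I) = n − 2 = 2

Summary:
  λ = 1: algebraic multiplicity = 2, geometric multiplicity = 1
  λ = 2: algebraic multiplicity = 2, geometric multiplicity = 2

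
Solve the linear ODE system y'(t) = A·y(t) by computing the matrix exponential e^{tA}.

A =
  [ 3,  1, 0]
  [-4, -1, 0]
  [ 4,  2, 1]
e^{tA} =
  [2*t*exp(t) + exp(t), t*exp(t), 0]
  [-4*t*exp(t), -2*t*exp(t) + exp(t), 0]
  [4*t*exp(t), 2*t*exp(t), exp(t)]

Strategy: write A = P · J · P⁻¹ where J is a Jordan canonical form, so e^{tA} = P · e^{tJ} · P⁻¹, and e^{tJ} can be computed block-by-block.

A has Jordan form
J =
  [1, 1, 0]
  [0, 1, 0]
  [0, 0, 1]
(up to reordering of blocks).

Per-block formulas:
  For a 2×2 Jordan block J_2(1): exp(t · J_2(1)) = e^(1t)·(I + t·N), where N is the 2×2 nilpotent shift.
  For a 1×1 block at λ = 1: exp(t · [1]) = [e^(1t)].

After assembling e^{tJ} and conjugating by P, we get:

e^{tA} =
  [2*t*exp(t) + exp(t), t*exp(t), 0]
  [-4*t*exp(t), -2*t*exp(t) + exp(t), 0]
  [4*t*exp(t), 2*t*exp(t), exp(t)]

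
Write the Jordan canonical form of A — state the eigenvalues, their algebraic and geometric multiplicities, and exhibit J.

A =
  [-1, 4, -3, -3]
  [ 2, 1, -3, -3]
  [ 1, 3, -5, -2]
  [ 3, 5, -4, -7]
J_2(-3) ⊕ J_2(-3)

The characteristic polynomial is
  det(x·I − A) = x^4 + 12*x^3 + 54*x^2 + 108*x + 81 = (x + 3)^4

Eigenvalues and multiplicities (the geometric multiplicity of λ is n − rank(A − λI), which equals the number of Jordan blocks for λ):
  λ = -3: algebraic multiplicity = 4, geometric multiplicity = 2

Determining the block sizes for each eigenvalue:
  λ = -3: with am = 4 and gm = 2, the partition is not yet determined (e.g. several partitions of 4 into 2 parts exist). Let N = A − (-3)·I. Computing rank(N^1) = 2, rank(N^2) = 0; the number of blocks of size ≥ j is rank(N^{j−1}) − rank(N^j), giving [2, 2]. So we have 2 block(s) of size 2 → block sizes [2, 2]

Assembling the blocks gives a Jordan form
J =
  [-3,  1,  0,  0]
  [ 0, -3,  0,  0]
  [ 0,  0, -3,  1]
  [ 0,  0,  0, -3]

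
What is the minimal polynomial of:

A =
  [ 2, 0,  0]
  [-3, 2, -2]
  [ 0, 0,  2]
x^2 - 4*x + 4

The characteristic polynomial is χ_A(x) = (x - 2)^3, so the eigenvalues are known. The minimal polynomial is
  m_A(x) = Π_λ (x − λ)^{k_λ}
where k_λ is the size of the *largest* Jordan block for λ (equivalently, the smallest k with (A − λI)^k v = 0 for every generalised eigenvector v of λ).

  λ = 2: largest Jordan block has size 2, contributing (x − 2)^2

So m_A(x) = (x - 2)^2 = x^2 - 4*x + 4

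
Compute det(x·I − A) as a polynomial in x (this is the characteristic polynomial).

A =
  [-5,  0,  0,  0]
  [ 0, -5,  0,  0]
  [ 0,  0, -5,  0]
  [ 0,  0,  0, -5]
x^4 + 20*x^3 + 150*x^2 + 500*x + 625

Expanding det(x·I − A) (e.g. by cofactor expansion or by noting that A is similar to its Jordan form J, which has the same characteristic polynomial as A) gives
  χ_A(x) = x^4 + 20*x^3 + 150*x^2 + 500*x + 625
which factors as (x + 5)^4. The eigenvalues (with algebraic multiplicities) are λ = -5 with multiplicity 4.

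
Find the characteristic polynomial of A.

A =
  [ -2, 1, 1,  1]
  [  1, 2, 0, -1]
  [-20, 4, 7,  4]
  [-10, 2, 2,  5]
x^4 - 12*x^3 + 54*x^2 - 108*x + 81

Expanding det(x·I − A) (e.g. by cofactor expansion or by noting that A is similar to its Jordan form J, which has the same characteristic polynomial as A) gives
  χ_A(x) = x^4 - 12*x^3 + 54*x^2 - 108*x + 81
which factors as (x - 3)^4. The eigenvalues (with algebraic multiplicities) are λ = 3 with multiplicity 4.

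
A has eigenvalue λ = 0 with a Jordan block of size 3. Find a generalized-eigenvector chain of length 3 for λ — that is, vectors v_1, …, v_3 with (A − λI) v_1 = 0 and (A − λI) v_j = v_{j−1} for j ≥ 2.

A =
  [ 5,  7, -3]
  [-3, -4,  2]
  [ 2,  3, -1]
A Jordan chain for λ = 0 of length 3:
v_1 = (-2, 1, -1)ᵀ
v_2 = (5, -3, 2)ᵀ
v_3 = (1, 0, 0)ᵀ

Let N = A − (0)·I. We want v_3 with N^3 v_3 = 0 but N^2 v_3 ≠ 0; then v_{j-1} := N · v_j for j = 3, …, 2.

Pick v_3 = (1, 0, 0)ᵀ.
Then v_2 = N · v_3 = (5, -3, 2)ᵀ.
Then v_1 = N · v_2 = (-2, 1, -1)ᵀ.

Sanity check: (A − (0)·I) v_1 = (0, 0, 0)ᵀ = 0. ✓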